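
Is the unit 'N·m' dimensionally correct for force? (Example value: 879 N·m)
No

force has SI base units: kg * m / s^2
N·m does NOT reduce to kg * m / s^2; a valid unit for force would be e.g. N.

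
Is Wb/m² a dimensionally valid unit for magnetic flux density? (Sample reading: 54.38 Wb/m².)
Yes

magnetic flux density has SI base units: kg / (A * s^2)
Wb/m² reduces to the same SI base units, so it is a valid unit for magnetic flux density.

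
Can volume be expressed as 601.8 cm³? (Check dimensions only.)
Yes

volume has SI base units: m^3
cm³ reduces to the same SI base units, so it is a valid unit for volume.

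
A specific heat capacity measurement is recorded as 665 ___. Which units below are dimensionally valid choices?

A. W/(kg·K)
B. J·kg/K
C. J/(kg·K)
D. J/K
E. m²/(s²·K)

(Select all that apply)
C, E

specific heat capacity has SI base units: m^2 / (s^2 * K)

Checking each option against m^2 / (s^2 * K):
  A. W/(kg·K): ✗ does not match
  B. J·kg/K: ✗ does not match
  C. J/(kg·K): ✓ matches
  D. J/K: ✗ does not match
  E. m²/(s²·K): ✓ matches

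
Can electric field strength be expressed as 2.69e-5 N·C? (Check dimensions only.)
No

electric field strength has SI base units: kg * m / (A * s^3)
N·C does NOT reduce to kg * m / (A * s^3); a valid unit for electric field strength would be e.g. V/m.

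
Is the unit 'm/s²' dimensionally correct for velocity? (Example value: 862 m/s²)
No

velocity has SI base units: m / s
m/s² does NOT reduce to m / s; a valid unit for velocity would be e.g. m/s.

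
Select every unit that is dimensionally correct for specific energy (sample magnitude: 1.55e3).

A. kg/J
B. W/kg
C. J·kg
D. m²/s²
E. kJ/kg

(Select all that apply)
D, E

specific energy has SI base units: m^2 / s^2

Checking each option against m^2 / s^2:
  A. kg/J: ✗ does not match
  B. W/kg: ✗ does not match
  C. J·kg: ✗ does not match
  D. m²/s²: ✓ matches
  E. kJ/kg: ✓ matches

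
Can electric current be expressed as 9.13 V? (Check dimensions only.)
No

electric current has SI base units: A
V does NOT reduce to A; a valid unit for electric current would be e.g. A.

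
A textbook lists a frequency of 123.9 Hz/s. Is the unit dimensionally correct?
No

frequency has SI base units: 1 / s
Hz/s does NOT reduce to 1 / s; a valid unit for frequency would be e.g. Hz.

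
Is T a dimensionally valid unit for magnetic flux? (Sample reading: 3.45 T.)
No

magnetic flux has SI base units: kg * m^2 / (A * s^2)
T does NOT reduce to kg * m^2 / (A * s^2); a valid unit for magnetic flux would be e.g. Wb.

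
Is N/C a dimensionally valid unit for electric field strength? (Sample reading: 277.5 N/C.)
Yes

electric field strength has SI base units: kg * m / (A * s^3)
N/C reduces to the same SI base units, so it is a valid unit for electric field strength.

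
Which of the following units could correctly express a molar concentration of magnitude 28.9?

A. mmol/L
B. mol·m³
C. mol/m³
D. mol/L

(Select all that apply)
A, C, D

molar concentration has SI base units: mol / m^3

Checking each option against mol / m^3:
  A. mmol/L: ✓ matches
  B. mol·m³: ✗ does not match
  C. mol/m³: ✓ matches
  D. mol/L: ✓ matches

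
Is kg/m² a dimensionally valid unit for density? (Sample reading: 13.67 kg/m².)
No

density has SI base units: kg / m^3
kg/m² does NOT reduce to kg / m^3; a valid unit for density would be e.g. kg/m³.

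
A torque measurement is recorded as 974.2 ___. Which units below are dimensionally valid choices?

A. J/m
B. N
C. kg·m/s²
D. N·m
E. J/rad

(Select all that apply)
D, E

torque has SI base units: kg * m^2 / s^2

Checking each option against kg * m^2 / s^2:
  A. J/m: ✗ does not match
  B. N: ✗ does not match
  C. kg·m/s²: ✗ does not match
  D. N·m: ✓ matches
  E. J/rad: ✓ matches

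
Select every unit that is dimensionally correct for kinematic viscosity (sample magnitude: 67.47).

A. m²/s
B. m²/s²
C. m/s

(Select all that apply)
A

kinematic viscosity has SI base units: m^2 / s

Checking each option against m^2 / s:
  A. m²/s: ✓ matches
  B. m²/s²: ✗ does not match
  C. m/s: ✗ does not match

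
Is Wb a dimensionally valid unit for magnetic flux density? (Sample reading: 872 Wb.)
No

magnetic flux density has SI base units: kg / (A * s^2)
Wb does NOT reduce to kg / (A * s^2); a valid unit for magnetic flux density would be e.g. T.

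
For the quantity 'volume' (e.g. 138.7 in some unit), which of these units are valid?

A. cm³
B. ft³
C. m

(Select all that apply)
A, B

volume has SI base units: m^3

Checking each option against m^3:
  A. cm³: ✓ matches
  B. ft³: ✓ matches
  C. m: ✗ does not match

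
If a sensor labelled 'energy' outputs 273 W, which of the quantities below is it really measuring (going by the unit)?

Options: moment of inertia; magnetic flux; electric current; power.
power

energy should have units dimensionally equivalent to kg * m^2 / s^2 (e.g. J).
The given unit 'W' reduces to kg * m^2 / s^3. Of the listed options, that is the dimensionality of power.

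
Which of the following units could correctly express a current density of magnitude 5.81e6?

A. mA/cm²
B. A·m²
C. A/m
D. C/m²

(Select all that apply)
A

current density has SI base units: A / m^2

Checking each option against A / m^2:
  A. mA/cm²: ✓ matches
  B. A·m²: ✗ does not match
  C. A/m: ✗ does not match
  D. C/m²: ✗ does not match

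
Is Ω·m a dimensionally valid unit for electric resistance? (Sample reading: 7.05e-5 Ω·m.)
No

electric resistance has SI base units: kg * m^2 / (A^2 * s^3)
Ω·m does NOT reduce to kg * m^2 / (A^2 * s^3); a valid unit for electric resistance would be e.g. Ω.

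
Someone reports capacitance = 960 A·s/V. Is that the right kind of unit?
Yes

capacitance has SI base units: A^2 * s^4 / (kg * m^2)
A·s/V reduces to the same SI base units, so it is a valid unit for capacitance.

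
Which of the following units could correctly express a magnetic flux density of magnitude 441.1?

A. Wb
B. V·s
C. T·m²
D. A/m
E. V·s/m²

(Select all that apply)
E

magnetic flux density has SI base units: kg / (A * s^2)

Checking each option against kg / (A * s^2):
  A. Wb: ✗ does not match
  B. V·s: ✗ does not match
  C. T·m²: ✗ does not match
  D. A/m: ✗ does not match
  E. V·s/m²: ✓ matches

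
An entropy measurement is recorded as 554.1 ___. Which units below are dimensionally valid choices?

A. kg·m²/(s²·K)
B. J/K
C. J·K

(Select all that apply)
A, B

entropy has SI base units: kg * m^2 / (s^2 * K)

Checking each option against kg * m^2 / (s^2 * K):
  A. kg·m²/(s²·K): ✓ matches
  B. J/K: ✓ matches
  C. J·K: ✗ does not match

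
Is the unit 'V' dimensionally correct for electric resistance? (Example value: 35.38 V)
No

electric resistance has SI base units: kg * m^2 / (A^2 * s^3)
V does NOT reduce to kg * m^2 / (A^2 * s^3); a valid unit for electric resistance would be e.g. Ω.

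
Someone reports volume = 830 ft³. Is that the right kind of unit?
Yes

volume has SI base units: m^3
ft³ reduces to the same SI base units, so it is a valid unit for volume.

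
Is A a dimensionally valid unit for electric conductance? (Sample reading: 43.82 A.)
No

electric conductance has SI base units: A^2 * s^3 / (kg * m^2)
A does NOT reduce to A^2 * s^3 / (kg * m^2); a valid unit for electric conductance would be e.g. S.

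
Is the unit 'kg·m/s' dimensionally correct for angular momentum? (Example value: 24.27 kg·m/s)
No

angular momentum has SI base units: kg * m^2 / s
kg·m/s does NOT reduce to kg * m^2 / s; a valid unit for angular momentum would be e.g. kg·m²/s.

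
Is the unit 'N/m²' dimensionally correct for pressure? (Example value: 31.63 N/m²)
Yes

pressure has SI base units: kg / (m * s^2)
N/m² reduces to the same SI base units, so it is a valid unit for pressure.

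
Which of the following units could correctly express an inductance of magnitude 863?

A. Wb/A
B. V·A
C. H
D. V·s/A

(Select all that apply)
A, C, D

inductance has SI base units: kg * m^2 / (A^2 * s^2)

Checking each option against kg * m^2 / (A^2 * s^2):
  A. Wb/A: ✓ matches
  B. V·A: ✗ does not match
  C. H: ✓ matches
  D. V·s/A: ✓ matches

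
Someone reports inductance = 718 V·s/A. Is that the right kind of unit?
Yes

inductance has SI base units: kg * m^2 / (A^2 * s^2)
V·s/A reduces to the same SI base units, so it is a valid unit for inductance.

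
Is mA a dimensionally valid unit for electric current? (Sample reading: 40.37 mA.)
Yes

electric current has SI base units: A
mA reduces to the same SI base units, so it is a valid unit for electric current.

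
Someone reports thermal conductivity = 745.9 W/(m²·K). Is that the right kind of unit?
No

thermal conductivity has SI base units: kg * m / (s^3 * K)
W/(m²·K) does NOT reduce to kg * m / (s^3 * K); a valid unit for thermal conductivity would be e.g. W/(m·K).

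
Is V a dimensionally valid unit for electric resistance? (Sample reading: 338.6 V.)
No

electric resistance has SI base units: kg * m^2 / (A^2 * s^3)
V does NOT reduce to kg * m^2 / (A^2 * s^3); a valid unit for electric resistance would be e.g. Ω.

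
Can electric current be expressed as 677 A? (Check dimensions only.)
Yes

electric current has SI base units: A
A reduces to the same SI base units, so it is a valid unit for electric current.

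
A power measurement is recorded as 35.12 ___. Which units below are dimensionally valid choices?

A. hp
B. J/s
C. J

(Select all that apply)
A, B

power has SI base units: kg * m^2 / s^3

Checking each option against kg * m^2 / s^3:
  A. hp: ✓ matches
  B. J/s: ✓ matches
  C. J: ✗ does not match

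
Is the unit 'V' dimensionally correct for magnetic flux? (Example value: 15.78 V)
No

magnetic flux has SI base units: kg * m^2 / (A * s^2)
V does NOT reduce to kg * m^2 / (A * s^2); a valid unit for magnetic flux would be e.g. Wb.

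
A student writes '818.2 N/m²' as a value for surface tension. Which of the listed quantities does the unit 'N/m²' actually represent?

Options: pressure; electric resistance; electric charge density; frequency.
pressure

surface tension should have units dimensionally equivalent to kg / s^2 (e.g. N/m).
The given unit 'N/m²' reduces to kg / (m * s^2). Of the listed options, that is the dimensionality of pressure.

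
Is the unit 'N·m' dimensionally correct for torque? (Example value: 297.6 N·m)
Yes

torque has SI base units: kg * m^2 / s^2
N·m reduces to the same SI base units, so it is a valid unit for torque.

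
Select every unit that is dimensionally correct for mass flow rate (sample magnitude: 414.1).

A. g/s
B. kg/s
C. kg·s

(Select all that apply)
A, B

mass flow rate has SI base units: kg / s

Checking each option against kg / s:
  A. g/s: ✓ matches
  B. kg/s: ✓ matches
  C. kg·s: ✗ does not match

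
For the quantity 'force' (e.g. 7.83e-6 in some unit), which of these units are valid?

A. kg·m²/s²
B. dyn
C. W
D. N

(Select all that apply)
B, D

force has SI base units: kg * m / s^2

Checking each option against kg * m / s^2:
  A. kg·m²/s²: ✗ does not match
  B. dyn: ✓ matches
  C. W: ✗ does not match
  D. N: ✓ matches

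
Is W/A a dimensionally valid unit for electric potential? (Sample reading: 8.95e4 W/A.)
Yes

electric potential has SI base units: kg * m^2 / (A * s^3)
W/A reduces to the same SI base units, so it is a valid unit for electric potential.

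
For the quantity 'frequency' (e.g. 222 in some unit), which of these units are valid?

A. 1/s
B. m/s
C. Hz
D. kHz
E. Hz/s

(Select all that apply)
A, C, D

frequency has SI base units: 1 / s

Checking each option against 1 / s:
  A. 1/s: ✓ matches
  B. m/s: ✗ does not match
  C. Hz: ✓ matches
  D. kHz: ✓ matches
  E. Hz/s: ✗ does not match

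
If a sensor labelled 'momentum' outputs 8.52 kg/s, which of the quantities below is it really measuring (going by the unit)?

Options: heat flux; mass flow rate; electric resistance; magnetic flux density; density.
mass flow rate

momentum should have units dimensionally equivalent to kg * m / s (e.g. kg·m/s).
The given unit 'kg/s' reduces to kg / s. Of the listed options, that is the dimensionality of mass flow rate.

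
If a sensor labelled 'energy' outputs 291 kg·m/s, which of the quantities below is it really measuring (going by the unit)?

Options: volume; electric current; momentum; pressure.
momentum

energy should have units dimensionally equivalent to kg * m^2 / s^2 (e.g. J).
The given unit 'kg·m/s' reduces to kg * m / s. Of the listed options, that is the dimensionality of momentum.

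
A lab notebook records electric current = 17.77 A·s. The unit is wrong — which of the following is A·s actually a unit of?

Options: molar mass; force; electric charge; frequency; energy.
electric charge

electric current should have units dimensionally equivalent to A (e.g. A).
The given unit 'A·s' reduces to A * s. Of the listed options, that is the dimensionality of electric charge.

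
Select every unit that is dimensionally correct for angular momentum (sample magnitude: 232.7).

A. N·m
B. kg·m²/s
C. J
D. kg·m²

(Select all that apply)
B

angular momentum has SI base units: kg * m^2 / s

Checking each option against kg * m^2 / s:
  A. N·m: ✗ does not match
  B. kg·m²/s: ✓ matches
  C. J: ✗ does not match
  D. kg·m²: ✗ does not match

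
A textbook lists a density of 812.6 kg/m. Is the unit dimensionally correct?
No

density has SI base units: kg / m^3
kg/m does NOT reduce to kg / m^3; a valid unit for density would be e.g. kg/m³.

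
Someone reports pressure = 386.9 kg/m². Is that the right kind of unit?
No

pressure has SI base units: kg / (m * s^2)
kg/m² does NOT reduce to kg / (m * s^2); a valid unit for pressure would be e.g. Pa.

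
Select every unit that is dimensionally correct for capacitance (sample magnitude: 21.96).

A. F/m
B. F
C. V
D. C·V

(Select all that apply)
B

capacitance has SI base units: A^2 * s^4 / (kg * m^2)

Checking each option against A^2 * s^4 / (kg * m^2):
  A. F/m: ✗ does not match
  B. F: ✓ matches
  C. V: ✗ does not match
  D. C·V: ✗ does not match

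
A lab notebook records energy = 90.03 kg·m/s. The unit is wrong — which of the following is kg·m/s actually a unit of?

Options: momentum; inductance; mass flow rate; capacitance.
momentum

energy should have units dimensionally equivalent to kg * m^2 / s^2 (e.g. J).
The given unit 'kg·m/s' reduces to kg * m / s. Of the listed options, that is the dimensionality of momentum.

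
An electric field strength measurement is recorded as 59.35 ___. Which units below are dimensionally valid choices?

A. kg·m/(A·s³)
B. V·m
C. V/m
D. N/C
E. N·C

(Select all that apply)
A, C, D

electric field strength has SI base units: kg * m / (A * s^3)

Checking each option against kg * m / (A * s^3):
  A. kg·m/(A·s³): ✓ matches
  B. V·m: ✗ does not match
  C. V/m: ✓ matches
  D. N/C: ✓ matches
  E. N·C: ✗ does not match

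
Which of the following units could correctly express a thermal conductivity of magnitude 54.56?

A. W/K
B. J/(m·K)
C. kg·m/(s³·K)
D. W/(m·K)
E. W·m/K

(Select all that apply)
C, D

thermal conductivity has SI base units: kg * m / (s^3 * K)

Checking each option against kg * m / (s^3 * K):
  A. W/K: ✗ does not match
  B. J/(m·K): ✗ does not match
  C. kg·m/(s³·K): ✓ matches
  D. W/(m·K): ✓ matches
  E. W·m/K: ✗ does not match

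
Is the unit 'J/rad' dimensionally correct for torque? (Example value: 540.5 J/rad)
Yes

torque has SI base units: kg * m^2 / s^2
J/rad reduces to the same SI base units, so it is a valid unit for torque.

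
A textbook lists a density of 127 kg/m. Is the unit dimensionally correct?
No

density has SI base units: kg / m^3
kg/m does NOT reduce to kg / m^3; a valid unit for density would be e.g. kg/m³.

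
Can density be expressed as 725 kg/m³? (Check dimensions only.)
Yes

density has SI base units: kg / m^3
kg/m³ reduces to the same SI base units, so it is a valid unit for density.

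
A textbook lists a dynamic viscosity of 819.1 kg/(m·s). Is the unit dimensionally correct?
Yes

dynamic viscosity has SI base units: kg / (m * s)
kg/(m·s) reduces to the same SI base units, so it is a valid unit for dynamic viscosity.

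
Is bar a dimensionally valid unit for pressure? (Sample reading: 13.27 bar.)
Yes

pressure has SI base units: kg / (m * s^2)
bar reduces to the same SI base units, so it is a valid unit for pressure.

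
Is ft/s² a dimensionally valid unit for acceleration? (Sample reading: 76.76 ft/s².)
Yes

acceleration has SI base units: m / s^2
ft/s² reduces to the same SI base units, so it is a valid unit for acceleration.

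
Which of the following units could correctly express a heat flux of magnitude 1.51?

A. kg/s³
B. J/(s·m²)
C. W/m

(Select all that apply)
A, B

heat flux has SI base units: kg / s^3

Checking each option against kg / s^3:
  A. kg/s³: ✓ matches
  B. J/(s·m²): ✓ matches
  C. W/m: ✗ does not match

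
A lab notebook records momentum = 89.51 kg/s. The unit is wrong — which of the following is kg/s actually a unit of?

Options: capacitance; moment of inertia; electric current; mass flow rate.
mass flow rate

momentum should have units dimensionally equivalent to kg * m / s (e.g. kg·m/s).
The given unit 'kg/s' reduces to kg / s. Of the listed options, that is the dimensionality of mass flow rate.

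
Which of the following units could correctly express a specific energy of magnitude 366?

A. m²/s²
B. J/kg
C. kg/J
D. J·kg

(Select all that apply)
A, B

specific energy has SI base units: m^2 / s^2

Checking each option against m^2 / s^2:
  A. m²/s²: ✓ matches
  B. J/kg: ✓ matches
  C. kg/J: ✗ does not match
  D. J·kg: ✗ does not match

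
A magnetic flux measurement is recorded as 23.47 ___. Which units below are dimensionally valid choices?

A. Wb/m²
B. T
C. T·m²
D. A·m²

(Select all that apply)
C

magnetic flux has SI base units: kg * m^2 / (A * s^2)

Checking each option against kg * m^2 / (A * s^2):
  A. Wb/m²: ✗ does not match
  B. T: ✗ does not match
  C. T·m²: ✓ matches
  D. A·m²: ✗ does not match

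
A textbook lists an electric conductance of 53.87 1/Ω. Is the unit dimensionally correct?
Yes

electric conductance has SI base units: A^2 * s^3 / (kg * m^2)
1/Ω reduces to the same SI base units, so it is a valid unit for electric conductance.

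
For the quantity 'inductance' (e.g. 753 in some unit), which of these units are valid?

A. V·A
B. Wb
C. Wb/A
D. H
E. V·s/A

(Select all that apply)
C, D, E

inductance has SI base units: kg * m^2 / (A^2 * s^2)

Checking each option against kg * m^2 / (A^2 * s^2):
  A. V·A: ✗ does not match
  B. Wb: ✗ does not match
  C. Wb/A: ✓ matches
  D. H: ✓ matches
  E. V·s/A: ✓ matches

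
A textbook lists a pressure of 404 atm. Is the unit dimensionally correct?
Yes

pressure has SI base units: kg / (m * s^2)
atm reduces to the same SI base units, so it is a valid unit for pressure.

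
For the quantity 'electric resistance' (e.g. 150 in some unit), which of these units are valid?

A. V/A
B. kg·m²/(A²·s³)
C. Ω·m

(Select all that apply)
A, B

electric resistance has SI base units: kg * m^2 / (A^2 * s^3)

Checking each option against kg * m^2 / (A^2 * s^3):
  A. V/A: ✓ matches
  B. kg·m²/(A²·s³): ✓ matches
  C. Ω·m: ✗ does not match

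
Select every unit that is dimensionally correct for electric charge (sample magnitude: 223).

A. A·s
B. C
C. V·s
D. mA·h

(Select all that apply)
A, B, D

electric charge has SI base units: A * s

Checking each option against A * s:
  A. A·s: ✓ matches
  B. C: ✓ matches
  C. V·s: ✗ does not match
  D. mA·h: ✓ matches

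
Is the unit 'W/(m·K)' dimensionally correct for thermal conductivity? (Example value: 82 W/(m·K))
Yes

thermal conductivity has SI base units: kg * m / (s^3 * K)
W/(m·K) reduces to the same SI base units, so it is a valid unit for thermal conductivity.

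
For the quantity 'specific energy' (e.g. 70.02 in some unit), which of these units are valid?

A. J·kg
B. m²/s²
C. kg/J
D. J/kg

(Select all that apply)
B, D

specific energy has SI base units: m^2 / s^2

Checking each option against m^2 / s^2:
  A. J·kg: ✗ does not match
  B. m²/s²: ✓ matches
  C. kg/J: ✗ does not match
  D. J/kg: ✓ matches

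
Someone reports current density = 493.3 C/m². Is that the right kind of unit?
No

current density has SI base units: A / m^2
C/m² does NOT reduce to A / m^2; a valid unit for current density would be e.g. A/m².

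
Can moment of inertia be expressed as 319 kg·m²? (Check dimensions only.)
Yes

moment of inertia has SI base units: kg * m^2
kg·m² reduces to the same SI base units, so it is a valid unit for moment of inertia.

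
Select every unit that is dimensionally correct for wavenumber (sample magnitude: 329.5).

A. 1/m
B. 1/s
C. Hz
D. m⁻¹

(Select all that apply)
A, D

wavenumber has SI base units: 1 / m

Checking each option against 1 / m:
  A. 1/m: ✓ matches
  B. 1/s: ✗ does not match
  C. Hz: ✗ does not match
  D. m⁻¹: ✓ matches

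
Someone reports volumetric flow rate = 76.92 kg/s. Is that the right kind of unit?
No

volumetric flow rate has SI base units: m^3 / s
kg/s does NOT reduce to m^3 / s; a valid unit for volumetric flow rate would be e.g. m³/s.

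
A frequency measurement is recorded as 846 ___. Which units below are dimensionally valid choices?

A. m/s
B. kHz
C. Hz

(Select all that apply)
B, C

frequency has SI base units: 1 / s

Checking each option against 1 / s:
  A. m/s: ✗ does not match
  B. kHz: ✓ matches
  C. Hz: ✓ matches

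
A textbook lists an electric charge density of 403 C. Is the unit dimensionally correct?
No

electric charge density has SI base units: A * s / m^3
C does NOT reduce to A * s / m^3; a valid unit for electric charge density would be e.g. C/m³.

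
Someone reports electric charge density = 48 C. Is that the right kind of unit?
No

electric charge density has SI base units: A * s / m^3
C does NOT reduce to A * s / m^3; a valid unit for electric charge density would be e.g. C/m³.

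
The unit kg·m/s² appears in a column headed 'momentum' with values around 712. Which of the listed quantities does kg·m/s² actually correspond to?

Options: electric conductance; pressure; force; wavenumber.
force

momentum should have units dimensionally equivalent to kg * m / s (e.g. kg·m/s).
The given unit 'kg·m/s²' reduces to kg * m / s^2. Of the listed options, that is the dimensionality of force.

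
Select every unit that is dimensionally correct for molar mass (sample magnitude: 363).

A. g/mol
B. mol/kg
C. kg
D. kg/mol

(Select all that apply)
A, D

molar mass has SI base units: kg / mol

Checking each option against kg / mol:
  A. g/mol: ✓ matches
  B. mol/kg: ✗ does not match
  C. kg: ✗ does not match
  D. kg/mol: ✓ matches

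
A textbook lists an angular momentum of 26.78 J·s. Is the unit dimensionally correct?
Yes

angular momentum has SI base units: kg * m^2 / s
J·s reduces to the same SI base units, so it is a valid unit for angular momentum.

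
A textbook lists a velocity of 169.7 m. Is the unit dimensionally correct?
No

velocity has SI base units: m / s
m does NOT reduce to m / s; a valid unit for velocity would be e.g. m/s.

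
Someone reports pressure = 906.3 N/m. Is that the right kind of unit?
No

pressure has SI base units: kg / (m * s^2)
N/m does NOT reduce to kg / (m * s^2); a valid unit for pressure would be e.g. Pa.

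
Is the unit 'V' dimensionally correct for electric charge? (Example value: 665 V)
No

electric charge has SI base units: A * s
V does NOT reduce to A * s; a valid unit for electric charge would be e.g. C.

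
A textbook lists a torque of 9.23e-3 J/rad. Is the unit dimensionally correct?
Yes

torque has SI base units: kg * m^2 / s^2
J/rad reduces to the same SI base units, so it is a valid unit for torque.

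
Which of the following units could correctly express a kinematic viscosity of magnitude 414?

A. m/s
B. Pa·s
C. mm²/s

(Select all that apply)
C

kinematic viscosity has SI base units: m^2 / s

Checking each option against m^2 / s:
  A. m/s: ✗ does not match
  B. Pa·s: ✗ does not match
  C. mm²/s: ✓ matches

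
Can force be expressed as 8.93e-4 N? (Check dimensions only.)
Yes

force has SI base units: kg * m / s^2
N reduces to the same SI base units, so it is a valid unit for force.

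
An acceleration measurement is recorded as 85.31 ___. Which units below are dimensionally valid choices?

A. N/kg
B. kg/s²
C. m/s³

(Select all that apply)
A

acceleration has SI base units: m / s^2

Checking each option against m / s^2:
  A. N/kg: ✓ matches
  B. kg/s²: ✗ does not match
  C. m/s³: ✗ does not match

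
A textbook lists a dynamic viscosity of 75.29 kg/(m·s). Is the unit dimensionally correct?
Yes

dynamic viscosity has SI base units: kg / (m * s)
kg/(m·s) reduces to the same SI base units, so it is a valid unit for dynamic viscosity.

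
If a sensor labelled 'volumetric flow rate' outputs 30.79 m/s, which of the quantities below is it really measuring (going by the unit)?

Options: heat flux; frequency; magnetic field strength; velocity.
velocity

volumetric flow rate should have units dimensionally equivalent to m^3 / s (e.g. m³/s).
The given unit 'm/s' reduces to m / s. Of the listed options, that is the dimensionality of velocity.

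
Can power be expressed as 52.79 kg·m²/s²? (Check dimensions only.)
No

power has SI base units: kg * m^2 / s^3
kg·m²/s² does NOT reduce to kg * m^2 / s^3; a valid unit for power would be e.g. W.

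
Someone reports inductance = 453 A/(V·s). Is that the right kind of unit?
No

inductance has SI base units: kg * m^2 / (A^2 * s^2)
A/(V·s) does NOT reduce to kg * m^2 / (A^2 * s^2); a valid unit for inductance would be e.g. H.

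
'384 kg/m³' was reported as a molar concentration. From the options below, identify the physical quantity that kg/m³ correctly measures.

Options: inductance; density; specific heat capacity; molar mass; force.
density

molar concentration should have units dimensionally equivalent to mol / m^3 (e.g. mol/m³).
The given unit 'kg/m³' reduces to kg / m^3. Of the listed options, that is the dimensionality of density.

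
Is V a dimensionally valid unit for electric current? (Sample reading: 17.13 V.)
No

electric current has SI base units: A
V does NOT reduce to A; a valid unit for electric current would be e.g. A.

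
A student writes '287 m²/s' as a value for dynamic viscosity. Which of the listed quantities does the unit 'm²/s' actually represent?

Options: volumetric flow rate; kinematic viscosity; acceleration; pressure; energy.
kinematic viscosity

dynamic viscosity should have units dimensionally equivalent to kg / (m * s) (e.g. Pa·s).
The given unit 'm²/s' reduces to m^2 / s. Of the listed options, that is the dimensionality of kinematic viscosity.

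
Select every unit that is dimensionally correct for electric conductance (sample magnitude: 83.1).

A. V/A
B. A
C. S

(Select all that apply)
C

electric conductance has SI base units: A^2 * s^3 / (kg * m^2)

Checking each option against A^2 * s^3 / (kg * m^2):
  A. V/A: ✗ does not match
  B. A: ✗ does not match
  C. S: ✓ matches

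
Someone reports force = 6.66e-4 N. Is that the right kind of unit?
Yes

force has SI base units: kg * m / s^2
N reduces to the same SI base units, so it is a valid unit for force.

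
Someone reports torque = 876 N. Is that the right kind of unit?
No

torque has SI base units: kg * m^2 / s^2
N does NOT reduce to kg * m^2 / s^2; a valid unit for torque would be e.g. N·m.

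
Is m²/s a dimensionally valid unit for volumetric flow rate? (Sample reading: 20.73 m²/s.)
No

volumetric flow rate has SI base units: m^3 / s
m²/s does NOT reduce to m^3 / s; a valid unit for volumetric flow rate would be e.g. m³/s.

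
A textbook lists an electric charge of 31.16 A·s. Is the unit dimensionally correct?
Yes

electric charge has SI base units: A * s
A·s reduces to the same SI base units, so it is a valid unit for electric charge.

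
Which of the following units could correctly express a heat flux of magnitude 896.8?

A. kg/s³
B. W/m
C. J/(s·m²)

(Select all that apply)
A, C

heat flux has SI base units: kg / s^3

Checking each option against kg / s^3:
  A. kg/s³: ✓ matches
  B. W/m: ✗ does not match
  C. J/(s·m²): ✓ matches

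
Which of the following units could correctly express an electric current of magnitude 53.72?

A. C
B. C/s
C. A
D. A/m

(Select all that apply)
B, C

electric current has SI base units: A

Checking each option against A:
  A. C: ✗ does not match
  B. C/s: ✓ matches
  C. A: ✓ matches
  D. A/m: ✗ does not match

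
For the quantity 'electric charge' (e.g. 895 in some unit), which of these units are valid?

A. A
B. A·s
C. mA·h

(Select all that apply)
B, C

electric charge has SI base units: A * s

Checking each option against A * s:
  A. A: ✗ does not match
  B. A·s: ✓ matches
  C. mA·h: ✓ matches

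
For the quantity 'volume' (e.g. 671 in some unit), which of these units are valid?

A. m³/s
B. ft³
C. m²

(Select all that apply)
B

volume has SI base units: m^3

Checking each option against m^3:
  A. m³/s: ✗ does not match
  B. ft³: ✓ matches
  C. m²: ✗ does not match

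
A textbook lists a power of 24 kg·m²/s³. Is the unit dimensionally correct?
Yes

power has SI base units: kg * m^2 / s^3
kg·m²/s³ reduces to the same SI base units, so it is a valid unit for power.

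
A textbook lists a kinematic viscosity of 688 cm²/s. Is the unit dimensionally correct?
Yes

kinematic viscosity has SI base units: m^2 / s
cm²/s reduces to the same SI base units, so it is a valid unit for kinematic viscosity.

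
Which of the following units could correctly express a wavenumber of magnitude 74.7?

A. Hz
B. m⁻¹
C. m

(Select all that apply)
B

wavenumber has SI base units: 1 / m

Checking each option against 1 / m:
  A. Hz: ✗ does not match
  B. m⁻¹: ✓ matches
  C. m: ✗ does not match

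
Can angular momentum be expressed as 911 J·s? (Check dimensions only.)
Yes

angular momentum has SI base units: kg * m^2 / s
J·s reduces to the same SI base units, so it is a valid unit for angular momentum.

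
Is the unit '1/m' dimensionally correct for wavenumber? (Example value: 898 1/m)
Yes

wavenumber has SI base units: 1 / m
1/m reduces to the same SI base units, so it is a valid unit for wavenumber.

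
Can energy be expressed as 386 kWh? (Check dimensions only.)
Yes

energy has SI base units: kg * m^2 / s^2
kWh reduces to the same SI base units, so it is a valid unit for energy.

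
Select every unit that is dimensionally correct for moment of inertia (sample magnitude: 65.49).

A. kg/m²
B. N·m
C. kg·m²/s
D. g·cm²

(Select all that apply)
D

moment of inertia has SI base units: kg * m^2

Checking each option against kg * m^2:
  A. kg/m²: ✗ does not match
  B. N·m: ✗ does not match
  C. kg·m²/s: ✗ does not match
  D. g·cm²: ✓ matches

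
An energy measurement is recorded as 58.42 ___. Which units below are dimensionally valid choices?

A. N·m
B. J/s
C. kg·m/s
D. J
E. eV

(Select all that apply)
A, D, E

energy has SI base units: kg * m^2 / s^2

Checking each option against kg * m^2 / s^2:
  A. N·m: ✓ matches
  B. J/s: ✗ does not match
  C. kg·m/s: ✗ does not match
  D. J: ✓ matches
  E. eV: ✓ matches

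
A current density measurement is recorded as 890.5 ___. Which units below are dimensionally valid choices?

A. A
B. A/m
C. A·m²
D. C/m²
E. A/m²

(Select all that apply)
E

current density has SI base units: A / m^2

Checking each option against A / m^2:
  A. A: ✗ does not match
  B. A/m: ✗ does not match
  C. A·m²: ✗ does not match
  D. C/m²: ✗ does not match
  E. A/m²: ✓ matches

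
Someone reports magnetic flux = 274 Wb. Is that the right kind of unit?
Yes

magnetic flux has SI base units: kg * m^2 / (A * s^2)
Wb reduces to the same SI base units, so it is a valid unit for magnetic flux.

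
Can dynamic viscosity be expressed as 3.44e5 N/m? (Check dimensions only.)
No

dynamic viscosity has SI base units: kg / (m * s)
N/m does NOT reduce to kg / (m * s); a valid unit for dynamic viscosity would be e.g. Pa·s.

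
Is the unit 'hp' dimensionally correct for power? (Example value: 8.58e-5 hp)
Yes

power has SI base units: kg * m^2 / s^3
hp reduces to the same SI base units, so it is a valid unit for power.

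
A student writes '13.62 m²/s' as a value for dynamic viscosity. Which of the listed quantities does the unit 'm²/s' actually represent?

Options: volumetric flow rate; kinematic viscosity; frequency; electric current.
kinematic viscosity

dynamic viscosity should have units dimensionally equivalent to kg / (m * s) (e.g. Pa·s).
The given unit 'm²/s' reduces to m^2 / s. Of the listed options, that is the dimensionality of kinematic viscosity.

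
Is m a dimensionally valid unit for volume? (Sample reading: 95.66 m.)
No

volume has SI base units: m^3
m does NOT reduce to m^3; a valid unit for volume would be e.g. m³.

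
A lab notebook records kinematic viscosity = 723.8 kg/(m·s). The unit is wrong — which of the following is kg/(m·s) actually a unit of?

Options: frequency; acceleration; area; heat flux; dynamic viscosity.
dynamic viscosity

kinematic viscosity should have units dimensionally equivalent to m^2 / s (e.g. m²/s).
The given unit 'kg/(m·s)' reduces to kg / (m * s). Of the listed options, that is the dimensionality of dynamic viscosity.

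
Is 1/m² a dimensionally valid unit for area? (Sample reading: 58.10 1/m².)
No

area has SI base units: m^2
1/m² does NOT reduce to m^2; a valid unit for area would be e.g. m².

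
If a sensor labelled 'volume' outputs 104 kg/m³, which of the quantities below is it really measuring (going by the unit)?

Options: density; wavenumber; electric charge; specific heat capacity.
density

volume should have units dimensionally equivalent to m^3 (e.g. m³).
The given unit 'kg/m³' reduces to kg / m^3. Of the listed options, that is the dimensionality of density.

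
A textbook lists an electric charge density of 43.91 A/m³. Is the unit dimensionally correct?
No

electric charge density has SI base units: A * s / m^3
A/m³ does NOT reduce to A * s / m^3; a valid unit for electric charge density would be e.g. C/m³.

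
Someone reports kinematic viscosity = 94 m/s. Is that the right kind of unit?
No

kinematic viscosity has SI base units: m^2 / s
m/s does NOT reduce to m^2 / s; a valid unit for kinematic viscosity would be e.g. m²/s.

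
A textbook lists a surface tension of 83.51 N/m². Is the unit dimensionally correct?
No

surface tension has SI base units: kg / s^2
N/m² does NOT reduce to kg / s^2; a valid unit for surface tension would be e.g. N/m.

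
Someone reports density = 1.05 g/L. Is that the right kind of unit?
Yes

density has SI base units: kg / m^3
g/L reduces to the same SI base units, so it is a valid unit for density.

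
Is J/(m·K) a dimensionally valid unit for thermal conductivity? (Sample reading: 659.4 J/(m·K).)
No

thermal conductivity has SI base units: kg * m / (s^3 * K)
J/(m·K) does NOT reduce to kg * m / (s^3 * K); a valid unit for thermal conductivity would be e.g. W/(m·K).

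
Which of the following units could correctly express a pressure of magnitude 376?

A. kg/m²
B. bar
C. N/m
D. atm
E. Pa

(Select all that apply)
B, D, E

pressure has SI base units: kg / (m * s^2)

Checking each option against kg / (m * s^2):
  A. kg/m²: ✗ does not match
  B. bar: ✓ matches
  C. N/m: ✗ does not match
  D. atm: ✓ matches
  E. Pa: ✓ matches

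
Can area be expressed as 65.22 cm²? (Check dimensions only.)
Yes

area has SI base units: m^2
cm² reduces to the same SI base units, so it is a valid unit for area.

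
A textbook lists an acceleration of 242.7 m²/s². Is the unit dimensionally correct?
No

acceleration has SI base units: m / s^2
m²/s² does NOT reduce to m / s^2; a valid unit for acceleration would be e.g. m/s².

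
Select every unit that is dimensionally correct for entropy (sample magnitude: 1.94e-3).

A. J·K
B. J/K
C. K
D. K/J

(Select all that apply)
B

entropy has SI base units: kg * m^2 / (s^2 * K)

Checking each option against kg * m^2 / (s^2 * K):
  A. J·K: ✗ does not match
  B. J/K: ✓ matches
  C. K: ✗ does not match
  D. K/J: ✗ does not match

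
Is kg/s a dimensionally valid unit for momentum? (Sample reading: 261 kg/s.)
No

momentum has SI base units: kg * m / s
kg/s does NOT reduce to kg * m / s; a valid unit for momentum would be e.g. kg·m/s.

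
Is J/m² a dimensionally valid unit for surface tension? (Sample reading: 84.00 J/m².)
Yes

surface tension has SI base units: kg / s^2
J/m² reduces to the same SI base units, so it is a valid unit for surface tension.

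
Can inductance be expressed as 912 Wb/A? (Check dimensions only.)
Yes

inductance has SI base units: kg * m^2 / (A^2 * s^2)
Wb/A reduces to the same SI base units, so it is a valid unit for inductance.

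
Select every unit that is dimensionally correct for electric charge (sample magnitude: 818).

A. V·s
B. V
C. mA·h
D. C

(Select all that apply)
C, D

electric charge has SI base units: A * s

Checking each option against A * s:
  A. V·s: ✗ does not match
  B. V: ✗ does not match
  C. mA·h: ✓ matches
  D. C: ✓ matches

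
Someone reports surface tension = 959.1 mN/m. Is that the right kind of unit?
Yes

surface tension has SI base units: kg / s^2
mN/m reduces to the same SI base units, so it is a valid unit for surface tension.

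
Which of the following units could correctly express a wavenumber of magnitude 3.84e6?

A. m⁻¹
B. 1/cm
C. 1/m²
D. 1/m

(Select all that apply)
A, B, D

wavenumber has SI base units: 1 / m

Checking each option against 1 / m:
  A. m⁻¹: ✓ matches
  B. 1/cm: ✓ matches
  C. 1/m²: ✗ does not match
  D. 1/m: ✓ matches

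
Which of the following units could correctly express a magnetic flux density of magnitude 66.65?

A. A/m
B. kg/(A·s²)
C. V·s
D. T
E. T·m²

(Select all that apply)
B, D

magnetic flux density has SI base units: kg / (A * s^2)

Checking each option against kg / (A * s^2):
  A. A/m: ✗ does not match
  B. kg/(A·s²): ✓ matches
  C. V·s: ✗ does not match
  D. T: ✓ matches
  E. T·m²: ✗ does not match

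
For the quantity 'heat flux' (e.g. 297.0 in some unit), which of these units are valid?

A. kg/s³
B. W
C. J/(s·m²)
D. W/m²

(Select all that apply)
A, C, D

heat flux has SI base units: kg / s^3

Checking each option against kg / s^3:
  A. kg/s³: ✓ matches
  B. W: ✗ does not match
  C. J/(s·m²): ✓ matches
  D. W/m²: ✓ matches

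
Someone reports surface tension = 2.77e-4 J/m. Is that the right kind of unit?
No

surface tension has SI base units: kg / s^2
J/m does NOT reduce to kg / s^2; a valid unit for surface tension would be e.g. N/m.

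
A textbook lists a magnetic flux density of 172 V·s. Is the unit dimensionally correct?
No

magnetic flux density has SI base units: kg / (A * s^2)
V·s does NOT reduce to kg / (A * s^2); a valid unit for magnetic flux density would be e.g. T.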